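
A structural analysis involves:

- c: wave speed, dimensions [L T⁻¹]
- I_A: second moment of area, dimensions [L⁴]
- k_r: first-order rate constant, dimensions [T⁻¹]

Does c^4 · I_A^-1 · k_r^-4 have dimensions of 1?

Sum the exponent of each base dimension across the product:
  M: 4·[c]_M − [I_A]_M − 4·[k_r]_M = 4·(0) − (0) − 4·(0) = 0
  L: 4·[c]_L − [I_A]_L − 4·[k_r]_L = 4·(1) − (4) − 4·(0) = 0
  T: 4·[c]_T − [I_A]_T − 4·[k_r]_T = 4·(-1) − (0) − 4·(-1) = 0
All base exponents vanish — dimensionless.

yes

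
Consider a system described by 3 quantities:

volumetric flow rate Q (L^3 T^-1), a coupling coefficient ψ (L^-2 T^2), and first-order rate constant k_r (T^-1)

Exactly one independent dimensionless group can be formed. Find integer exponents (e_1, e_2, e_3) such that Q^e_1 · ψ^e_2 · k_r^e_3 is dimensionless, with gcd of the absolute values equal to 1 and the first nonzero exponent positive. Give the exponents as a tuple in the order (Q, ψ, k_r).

L: e_1·(3) + e_2·(-2) + e_3·(0) = 0
T: e_1·(-1) + e_2·(2) + e_3·(-1) = 0
Solving this homogeneous linear system for the smallest-integer solution (first nonzero entry positive) gives (2, 3, 4).

(2, 3, 4)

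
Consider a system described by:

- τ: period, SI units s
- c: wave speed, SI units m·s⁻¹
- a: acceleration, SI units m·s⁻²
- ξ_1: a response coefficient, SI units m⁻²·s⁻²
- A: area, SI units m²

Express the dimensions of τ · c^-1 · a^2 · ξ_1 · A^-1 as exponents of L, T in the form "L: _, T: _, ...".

L: -3, T: -4

Collect each base-dimension exponent across the product:
  L: (0) − (1) + 2·(1) + (-2) − (2) = -3
  T: (1) − (-1) + 2·(-2) + (-2) − (0) = -4
So the dimensions are [L⁻³ T⁻⁴].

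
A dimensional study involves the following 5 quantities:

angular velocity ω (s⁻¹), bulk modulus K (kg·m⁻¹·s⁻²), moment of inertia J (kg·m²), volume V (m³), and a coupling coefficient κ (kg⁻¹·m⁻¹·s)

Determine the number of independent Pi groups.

There are 5 variables and 3 base dimensions (M, L, T).
The dimension matrix has rank 3.
Independent dimensionless groups: 5 − 3 = 2.

2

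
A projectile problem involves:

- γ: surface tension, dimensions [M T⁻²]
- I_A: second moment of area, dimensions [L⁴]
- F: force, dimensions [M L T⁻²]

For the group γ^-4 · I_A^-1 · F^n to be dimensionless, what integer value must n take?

4

Balance the M exponent: (1)·n from F, plus −4·(1) − (0) = -4 from the rest, must sum to zero.
n − 4 = 0, so n = 4.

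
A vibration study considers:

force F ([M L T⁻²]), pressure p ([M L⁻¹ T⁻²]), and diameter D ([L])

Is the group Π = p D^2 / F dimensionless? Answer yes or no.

yes

Sum the exponent of each base dimension across the product:
  M: −[F]_M + [p]_M + 2·[D]_M = −(1) + (1) + 2·(0) = 0
  L: −[F]_L + [p]_L + 2·[D]_L = −(1) + (-1) + 2·(1) = 0
  T: −[F]_T + [p]_T + 2·[D]_T = −(-2) + (-2) + 2·(0) = 0
  Θ: −[F]_Θ + [p]_Θ + 2·[D]_Θ = −(0) + (0) + 2·(0) = 0
All base exponents vanish — dimensionless.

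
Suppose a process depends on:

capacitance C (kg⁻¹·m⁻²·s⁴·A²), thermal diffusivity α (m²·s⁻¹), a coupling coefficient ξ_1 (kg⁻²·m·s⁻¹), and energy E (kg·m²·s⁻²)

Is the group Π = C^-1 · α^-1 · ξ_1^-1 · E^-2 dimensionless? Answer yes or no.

Sum the exponent of each base dimension across the product:
  M: −[C]_M − [α]_M − [ξ_1]_M − 2·[E]_M = −(-1) − (0) − (-2) − 2·(1) = 1
  L: −[C]_L − [α]_L − [ξ_1]_L − 2·[E]_L = −(-2) − (2) − (1) − 2·(2) = -5
  T: −[C]_T − [α]_T − [ξ_1]_T − 2·[E]_T = −(4) − (-1) − (-1) − 2·(-2) = 2
  I: −[C]_I − [α]_I − [ξ_1]_I − 2·[E]_I = −(2) − (0) − (0) − 2·(0) = -2
Net dimensions [M L⁻⁵ T² I⁻²] ≠ [1] — not dimensionless.

no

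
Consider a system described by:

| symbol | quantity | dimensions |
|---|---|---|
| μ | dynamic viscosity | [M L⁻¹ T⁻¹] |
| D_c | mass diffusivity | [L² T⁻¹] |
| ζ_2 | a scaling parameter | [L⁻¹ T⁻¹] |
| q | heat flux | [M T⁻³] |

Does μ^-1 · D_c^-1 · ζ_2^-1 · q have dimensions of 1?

yes

Sum the exponent of each base dimension across the product:
  M: −[μ]_M − [D_c]_M − [ζ_2]_M + [q]_M = −(1) − (0) − (0) + (1) = 0
  L: −[μ]_L − [D_c]_L − [ζ_2]_L + [q]_L = −(-1) − (2) − (-1) + (0) = 0
  T: −[μ]_T − [D_c]_T − [ζ_2]_T + [q]_T = −(-1) − (-1) − (-1) + (-3) = 0
All base exponents vanish — dimensionless.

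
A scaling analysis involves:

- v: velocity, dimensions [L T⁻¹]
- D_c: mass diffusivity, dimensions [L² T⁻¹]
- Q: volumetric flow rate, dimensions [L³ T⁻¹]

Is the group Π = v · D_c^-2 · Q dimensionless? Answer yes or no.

Sum the exponent of each base dimension across the product:
  L: [v]_L − 2·[D_c]_L + [Q]_L = (1) − 2·(2) + (3) = 0
  T: [v]_T − 2·[D_c]_T + [Q]_T = (-1) − 2·(-1) + (-1) = 0
All base exponents vanish — dimensionless.

yes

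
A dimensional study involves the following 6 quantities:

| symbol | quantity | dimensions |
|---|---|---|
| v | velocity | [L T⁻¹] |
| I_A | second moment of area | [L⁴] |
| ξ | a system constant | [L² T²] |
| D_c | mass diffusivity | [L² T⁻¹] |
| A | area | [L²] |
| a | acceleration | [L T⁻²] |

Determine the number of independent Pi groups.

There are 6 variables and 2 base dimensions (L, T).
The dimension matrix has rank 2.
Independent dimensionless groups: 6 − 2 = 4.

4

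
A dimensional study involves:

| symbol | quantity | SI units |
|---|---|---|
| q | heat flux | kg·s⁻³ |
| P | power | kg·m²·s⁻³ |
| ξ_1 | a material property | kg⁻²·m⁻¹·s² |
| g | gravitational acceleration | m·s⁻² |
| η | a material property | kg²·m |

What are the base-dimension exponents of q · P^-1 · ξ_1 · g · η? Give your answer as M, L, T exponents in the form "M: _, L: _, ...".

Collect each base-dimension exponent across the product:
  M: (1) − (1) + (-2) + (0) + (2) = 0
  L: (0) − (2) + (-1) + (1) + (1) = -1
  T: (-3) − (-3) + (2) + (-2) + (0) = 0
So the dimensions are [L⁻¹].

M: 0, L: -1, T: 0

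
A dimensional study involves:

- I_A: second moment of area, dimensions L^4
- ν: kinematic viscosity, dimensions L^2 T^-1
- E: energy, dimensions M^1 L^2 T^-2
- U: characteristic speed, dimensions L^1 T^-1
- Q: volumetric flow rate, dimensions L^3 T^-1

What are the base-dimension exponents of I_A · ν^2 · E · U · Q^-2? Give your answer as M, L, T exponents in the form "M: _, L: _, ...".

Collect each base-dimension exponent across the product:
  M: (0) + 2·(0) + (1) + (0) − 2·(0) = 1
  L: (4) + 2·(2) + (2) + (1) − 2·(3) = 5
  T: (0) + 2·(-1) + (-2) + (-1) − 2·(-1) = -3
So the dimensions are [M L⁵ T⁻³].

M: 1, L: 5, T: -3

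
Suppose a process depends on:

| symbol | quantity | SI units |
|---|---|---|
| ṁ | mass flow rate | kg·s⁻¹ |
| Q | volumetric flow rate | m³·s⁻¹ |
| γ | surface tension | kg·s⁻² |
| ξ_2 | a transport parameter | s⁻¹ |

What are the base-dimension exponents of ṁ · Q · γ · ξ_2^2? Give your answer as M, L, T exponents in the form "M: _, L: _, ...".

M: 2, L: 3, T: -6

Collect each base-dimension exponent across the product:
  M: (1) + (0) + (1) + 2·(0) = 2
  L: (0) + (3) + (0) + 2·(0) = 3
  T: (-1) + (-1) + (-2) + 2·(-1) = -6
So the dimensions are [M² L³ T⁻⁶].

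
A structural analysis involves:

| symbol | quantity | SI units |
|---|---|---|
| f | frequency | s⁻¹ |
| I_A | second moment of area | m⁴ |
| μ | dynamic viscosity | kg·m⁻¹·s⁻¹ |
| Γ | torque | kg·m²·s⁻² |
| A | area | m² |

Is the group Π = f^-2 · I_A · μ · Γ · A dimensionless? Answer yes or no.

Sum the exponent of each base dimension across the product:
  M: −2·[f]_M + [I_A]_M + [μ]_M + [Γ]_M + [A]_M = −2·(0) + (0) + (1) + (1) + (0) = 2
  L: −2·[f]_L + [I_A]_L + [μ]_L + [Γ]_L + [A]_L = −2·(0) + (4) + (-1) + (2) + (2) = 7
  T: −2·[f]_T + [I_A]_T + [μ]_T + [Γ]_T + [A]_T = −2·(-1) + (0) + (-1) + (-2) + (0) = -1
Net dimensions [M² L⁷ T⁻¹] ≠ [1] — not dimensionless.

no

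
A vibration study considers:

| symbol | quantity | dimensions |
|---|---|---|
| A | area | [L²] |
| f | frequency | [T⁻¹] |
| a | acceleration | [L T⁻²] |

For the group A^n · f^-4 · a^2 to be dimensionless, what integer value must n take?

-1

Balance the L exponent: (2)·n from A, plus −4·(0) + 2·(1) = 2 from the rest, must sum to zero.
2n + 2 = 0, so n = -1.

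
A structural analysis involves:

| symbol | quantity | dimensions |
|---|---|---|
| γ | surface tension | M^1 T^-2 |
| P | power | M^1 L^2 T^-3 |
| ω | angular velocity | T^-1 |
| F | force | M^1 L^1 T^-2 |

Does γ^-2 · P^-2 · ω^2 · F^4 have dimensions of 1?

yes

Sum the exponent of each base dimension across the product:
  M: −2·[γ]_M − 2·[P]_M + 2·[ω]_M + 4·[F]_M = −2·(1) − 2·(1) + 2·(0) + 4·(1) = 0
  L: −2·[γ]_L − 2·[P]_L + 2·[ω]_L + 4·[F]_L = −2·(0) − 2·(2) + 2·(0) + 4·(1) = 0
  T: −2·[γ]_T − 2·[P]_T + 2·[ω]_T + 4·[F]_T = −2·(-2) − 2·(-3) + 2·(-1) + 4·(-2) = 0
All base exponents vanish — dimensionless.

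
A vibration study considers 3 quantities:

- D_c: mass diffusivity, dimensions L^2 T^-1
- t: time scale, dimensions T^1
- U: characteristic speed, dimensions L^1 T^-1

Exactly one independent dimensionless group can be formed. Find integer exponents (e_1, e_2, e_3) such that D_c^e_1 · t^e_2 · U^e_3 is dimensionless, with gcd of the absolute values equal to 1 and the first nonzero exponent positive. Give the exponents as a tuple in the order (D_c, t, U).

L: e_1·(2) + e_2·(0) + e_3·(1) = 0
T: e_1·(-1) + e_2·(1) + e_3·(-1) = 0
Solving this homogeneous linear system for the smallest-integer solution (first nonzero entry positive) gives (1, -1, -2).

(1, -1, -2)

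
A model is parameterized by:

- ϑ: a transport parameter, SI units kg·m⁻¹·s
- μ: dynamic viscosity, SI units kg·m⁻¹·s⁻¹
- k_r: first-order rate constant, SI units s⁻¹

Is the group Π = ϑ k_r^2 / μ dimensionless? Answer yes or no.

Sum the exponent of each base dimension across the product:
  M: [ϑ]_M − [μ]_M + 2·[k_r]_M = (1) − (1) + 2·(0) = 0
  L: [ϑ]_L − [μ]_L + 2·[k_r]_L = (-1) − (-1) + 2·(0) = 0
  T: [ϑ]_T − [μ]_T + 2·[k_r]_T = (1) − (-1) + 2·(-1) = 0
All base exponents vanish — dimensionless.

yes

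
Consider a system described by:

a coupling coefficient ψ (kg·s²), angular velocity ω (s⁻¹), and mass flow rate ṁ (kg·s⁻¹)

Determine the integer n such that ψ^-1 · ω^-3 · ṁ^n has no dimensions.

1

Balance the M exponent: (1)·n from ṁ, plus −(1) − 3·(0) = -1 from the rest, must sum to zero.
n − 1 = 0, so n = 1.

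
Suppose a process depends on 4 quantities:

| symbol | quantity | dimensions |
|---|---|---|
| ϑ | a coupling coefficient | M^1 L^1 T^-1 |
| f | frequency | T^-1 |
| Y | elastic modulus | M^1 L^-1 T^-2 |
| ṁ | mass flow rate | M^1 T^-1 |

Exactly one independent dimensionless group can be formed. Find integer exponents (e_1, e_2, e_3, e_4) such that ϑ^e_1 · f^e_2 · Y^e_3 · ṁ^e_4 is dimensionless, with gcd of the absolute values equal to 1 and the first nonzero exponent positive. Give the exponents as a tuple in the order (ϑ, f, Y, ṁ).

M: e_1·(1) + e_2·(0) + e_3·(1) + e_4·(1) = 0
L: e_1·(1) + e_2·(0) + e_3·(-1) + e_4·(0) = 0
T: e_1·(-1) + e_2·(-1) + e_3·(-2) + e_4·(-1) = 0
Solving this homogeneous linear system for the smallest-integer solution (first nonzero entry positive) gives (1, -1, 1, -2).

(1, -1, 1, -2)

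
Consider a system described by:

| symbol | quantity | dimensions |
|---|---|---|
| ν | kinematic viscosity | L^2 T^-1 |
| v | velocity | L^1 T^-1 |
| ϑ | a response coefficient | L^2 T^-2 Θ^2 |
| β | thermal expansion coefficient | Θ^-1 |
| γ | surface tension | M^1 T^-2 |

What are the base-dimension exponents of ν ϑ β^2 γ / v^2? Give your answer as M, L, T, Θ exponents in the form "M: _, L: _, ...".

M: 1, L: 2, T: -3, Θ: 0

Collect each base-dimension exponent across the product:
  M: (0) − 2·(0) + (0) + 2·(0) + (1) = 1
  L: (2) − 2·(1) + (2) + 2·(0) + (0) = 2
  T: (-1) − 2·(-1) + (-2) + 2·(0) + (-2) = -3
  Θ: (0) − 2·(0) + (2) + 2·(-1) + (0) = 0
So the dimensions are [M L² T⁻³].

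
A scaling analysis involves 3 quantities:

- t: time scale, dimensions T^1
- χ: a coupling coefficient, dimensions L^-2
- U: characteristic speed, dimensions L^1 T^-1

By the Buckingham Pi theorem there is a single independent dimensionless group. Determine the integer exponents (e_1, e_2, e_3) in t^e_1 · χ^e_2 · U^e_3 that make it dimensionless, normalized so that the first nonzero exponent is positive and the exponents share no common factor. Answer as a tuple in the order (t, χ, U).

L: e_1·(0) + e_2·(-2) + e_3·(1) = 0
T: e_1·(1) + e_2·(0) + e_3·(-1) = 0
Solving this homogeneous linear system for the smallest-integer solution (first nonzero entry positive) gives (2, 1, 2).

(2, 1, 2)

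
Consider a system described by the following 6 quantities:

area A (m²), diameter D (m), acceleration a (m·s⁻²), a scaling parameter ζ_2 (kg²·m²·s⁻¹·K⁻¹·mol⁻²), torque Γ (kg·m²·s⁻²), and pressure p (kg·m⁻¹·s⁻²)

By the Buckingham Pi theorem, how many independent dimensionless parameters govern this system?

There are 6 variables and 5 base dimensions (M, L, T, Θ, N).
The dimension matrix has rank 4 (less than 5: the dimension vectors are linearly dependent).
Independent dimensionless groups: 6 − 4 = 2.

2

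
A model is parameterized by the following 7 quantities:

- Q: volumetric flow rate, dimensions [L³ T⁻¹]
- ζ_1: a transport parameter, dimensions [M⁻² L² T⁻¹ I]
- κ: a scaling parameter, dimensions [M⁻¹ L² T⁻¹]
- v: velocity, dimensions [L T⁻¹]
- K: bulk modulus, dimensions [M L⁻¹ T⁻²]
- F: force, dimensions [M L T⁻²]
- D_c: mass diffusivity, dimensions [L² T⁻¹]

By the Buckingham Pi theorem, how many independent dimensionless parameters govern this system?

3

There are 7 variables and 4 base dimensions (M, L, T, I).
The dimension matrix has rank 4.
Independent dimensionless groups: 7 − 4 = 3.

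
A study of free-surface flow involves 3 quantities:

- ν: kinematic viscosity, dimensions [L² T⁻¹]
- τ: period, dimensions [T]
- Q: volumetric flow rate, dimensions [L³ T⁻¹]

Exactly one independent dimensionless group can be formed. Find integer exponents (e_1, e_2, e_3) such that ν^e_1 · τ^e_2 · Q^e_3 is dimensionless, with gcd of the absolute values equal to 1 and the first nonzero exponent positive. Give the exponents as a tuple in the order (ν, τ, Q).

(3, 1, -2)

L: e_1·(2) + e_2·(0) + e_3·(3) = 0
T: e_1·(-1) + e_2·(1) + e_3·(-1) = 0
Solving this homogeneous linear system for the smallest-integer solution (first nonzero entry positive) gives (3, 1, -2).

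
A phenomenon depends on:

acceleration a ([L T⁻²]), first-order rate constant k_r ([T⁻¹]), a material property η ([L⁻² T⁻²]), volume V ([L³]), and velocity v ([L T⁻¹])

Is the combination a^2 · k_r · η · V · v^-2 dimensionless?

Sum the exponent of each base dimension across the product:
  L: 2·[a]_L + [k_r]_L + [η]_L + [V]_L − 2·[v]_L = 2·(1) + (0) + (-2) + (3) − 2·(1) = 1
  T: 2·[a]_T + [k_r]_T + [η]_T + [V]_T − 2·[v]_T = 2·(-2) + (-1) + (-2) + (0) − 2·(-1) = -5
Net dimensions [L T⁻⁵] ≠ [1] — not dimensionless.

no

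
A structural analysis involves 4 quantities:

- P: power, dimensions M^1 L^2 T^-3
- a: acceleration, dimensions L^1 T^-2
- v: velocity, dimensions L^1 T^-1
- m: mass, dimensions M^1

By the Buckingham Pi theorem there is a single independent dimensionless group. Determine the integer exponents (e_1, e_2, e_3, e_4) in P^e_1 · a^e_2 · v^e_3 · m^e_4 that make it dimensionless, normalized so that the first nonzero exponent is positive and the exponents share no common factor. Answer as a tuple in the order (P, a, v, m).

M: e_1·(1) + e_2·(0) + e_3·(0) + e_4·(1) = 0
L: e_1·(2) + e_2·(1) + e_3·(1) + e_4·(0) = 0
T: e_1·(-3) + e_2·(-2) + e_3·(-1) + e_4·(0) = 0
Solving this homogeneous linear system for the smallest-integer solution (first nonzero entry positive) gives (1, -1, -1, -1).

(1, -1, -1, -1)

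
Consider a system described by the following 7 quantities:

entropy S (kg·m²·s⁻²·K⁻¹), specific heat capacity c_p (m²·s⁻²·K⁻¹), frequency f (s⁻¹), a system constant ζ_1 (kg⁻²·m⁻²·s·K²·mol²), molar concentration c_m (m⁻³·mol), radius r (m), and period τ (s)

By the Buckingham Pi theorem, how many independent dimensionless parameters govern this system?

2

There are 7 variables and 5 base dimensions (M, L, T, Θ, N).
The dimension matrix has rank 5.
Independent dimensionless groups: 7 − 5 = 2.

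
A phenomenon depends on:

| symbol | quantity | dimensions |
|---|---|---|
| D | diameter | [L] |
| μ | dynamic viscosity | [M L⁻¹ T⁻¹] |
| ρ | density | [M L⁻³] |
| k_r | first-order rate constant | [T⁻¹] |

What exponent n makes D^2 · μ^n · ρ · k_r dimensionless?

-1

Balance the M exponent: (1)·n from μ, plus 2·(0) + (1) + (0) = 1 from the rest, must sum to zero.
n + 1 = 0, so n = -1.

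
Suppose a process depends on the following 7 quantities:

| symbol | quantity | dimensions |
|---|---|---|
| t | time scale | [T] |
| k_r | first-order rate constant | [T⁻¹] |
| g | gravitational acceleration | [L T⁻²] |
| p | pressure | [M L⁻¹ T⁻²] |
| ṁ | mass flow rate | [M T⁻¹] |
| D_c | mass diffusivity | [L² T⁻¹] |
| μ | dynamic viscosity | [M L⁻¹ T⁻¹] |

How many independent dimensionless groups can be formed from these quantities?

There are 7 variables and 3 base dimensions (M, L, T).
The dimension matrix has rank 3.
Independent dimensionless groups: 7 − 3 = 4.

4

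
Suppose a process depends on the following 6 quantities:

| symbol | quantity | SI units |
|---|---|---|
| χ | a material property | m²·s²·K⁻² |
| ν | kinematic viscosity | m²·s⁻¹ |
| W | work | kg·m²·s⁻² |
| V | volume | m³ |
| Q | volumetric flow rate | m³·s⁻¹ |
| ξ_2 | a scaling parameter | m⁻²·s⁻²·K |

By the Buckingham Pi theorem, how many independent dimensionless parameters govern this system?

2

There are 6 variables and 4 base dimensions (M, L, T, Θ).
The dimension matrix has rank 4.
Independent dimensionless groups: 6 − 4 = 2.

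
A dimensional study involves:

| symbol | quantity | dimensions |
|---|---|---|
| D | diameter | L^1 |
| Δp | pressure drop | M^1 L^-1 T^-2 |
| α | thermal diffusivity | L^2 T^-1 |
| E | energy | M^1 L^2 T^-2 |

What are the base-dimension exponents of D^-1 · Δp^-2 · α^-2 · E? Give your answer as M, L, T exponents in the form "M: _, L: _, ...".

M: -1, L: -1, T: 4

Collect each base-dimension exponent across the product:
  M: −(0) − 2·(1) − 2·(0) + (1) = -1
  L: −(1) − 2·(-1) − 2·(2) + (2) = -1
  T: −(0) − 2·(-2) − 2·(-1) + (-2) = 4
So the dimensions are [M⁻¹ L⁻¹ T⁴].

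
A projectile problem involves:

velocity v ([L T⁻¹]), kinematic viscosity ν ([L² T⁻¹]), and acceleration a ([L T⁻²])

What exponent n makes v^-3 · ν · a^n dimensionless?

1

Balance the L exponent: (1)·n from a, plus −3·(1) + (2) = -1 from the rest, must sum to zero.
n − 1 = 0, so n = 1.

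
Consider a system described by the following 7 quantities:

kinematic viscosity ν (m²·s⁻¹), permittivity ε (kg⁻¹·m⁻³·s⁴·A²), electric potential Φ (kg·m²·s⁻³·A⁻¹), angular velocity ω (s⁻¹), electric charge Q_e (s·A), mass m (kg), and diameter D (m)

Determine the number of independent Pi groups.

There are 7 variables and 4 base dimensions (M, L, T, I).
The dimension matrix has rank 4.
Independent dimensionless groups: 7 − 4 = 3.

3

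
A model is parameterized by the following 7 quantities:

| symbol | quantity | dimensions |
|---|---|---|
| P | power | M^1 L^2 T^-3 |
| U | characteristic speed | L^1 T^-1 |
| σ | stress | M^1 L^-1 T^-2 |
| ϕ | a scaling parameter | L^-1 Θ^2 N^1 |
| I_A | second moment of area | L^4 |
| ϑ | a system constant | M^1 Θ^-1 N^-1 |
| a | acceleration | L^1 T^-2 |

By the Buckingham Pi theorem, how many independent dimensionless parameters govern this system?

2

There are 7 variables and 5 base dimensions (M, L, T, Θ, N).
The dimension matrix has rank 5.
Independent dimensionless groups: 7 − 5 = 2.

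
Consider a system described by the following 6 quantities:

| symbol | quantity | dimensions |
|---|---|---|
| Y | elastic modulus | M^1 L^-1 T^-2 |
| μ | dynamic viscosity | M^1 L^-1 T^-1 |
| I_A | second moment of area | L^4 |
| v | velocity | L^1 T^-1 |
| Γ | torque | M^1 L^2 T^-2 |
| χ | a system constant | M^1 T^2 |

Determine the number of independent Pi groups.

3

There are 6 variables and 3 base dimensions (M, L, T).
The dimension matrix has rank 3.
Independent dimensionless groups: 6 − 3 = 3.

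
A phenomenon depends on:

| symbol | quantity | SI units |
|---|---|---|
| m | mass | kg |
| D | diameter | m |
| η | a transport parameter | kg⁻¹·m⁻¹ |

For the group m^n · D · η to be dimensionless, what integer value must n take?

1

Balance the M exponent: (1)·n from m, plus (0) + (-1) = -1 from the rest, must sum to zero.
n − 1 = 0, so n = 1.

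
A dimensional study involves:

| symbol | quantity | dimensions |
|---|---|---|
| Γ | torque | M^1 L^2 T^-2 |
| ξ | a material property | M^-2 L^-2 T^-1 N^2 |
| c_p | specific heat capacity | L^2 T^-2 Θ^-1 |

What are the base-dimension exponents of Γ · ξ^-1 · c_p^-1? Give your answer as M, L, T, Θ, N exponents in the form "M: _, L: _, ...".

M: 3, L: 2, T: 1, Θ: 1, N: -2

Collect each base-dimension exponent across the product:
  M: (1) − (-2) − (0) = 3
  L: (2) − (-2) − (2) = 2
  T: (-2) − (-1) − (-2) = 1
  Θ: (0) − (0) − (-1) = 1
  N: (0) − (2) − (0) = -2
So the dimensions are [M³ L² T Θ N⁻²].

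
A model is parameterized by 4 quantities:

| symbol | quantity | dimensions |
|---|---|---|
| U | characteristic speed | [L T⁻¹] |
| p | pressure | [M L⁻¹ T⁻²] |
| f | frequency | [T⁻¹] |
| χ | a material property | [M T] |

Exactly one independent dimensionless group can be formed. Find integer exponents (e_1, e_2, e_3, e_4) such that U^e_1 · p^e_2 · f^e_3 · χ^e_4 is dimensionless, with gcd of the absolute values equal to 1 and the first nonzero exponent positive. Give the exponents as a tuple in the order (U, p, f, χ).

M: e_1·(0) + e_2·(1) + e_3·(0) + e_4·(1) = 0
L: e_1·(1) + e_2·(-1) + e_3·(0) + e_4·(0) = 0
T: e_1·(-1) + e_2·(-2) + e_3·(-1) + e_4·(1) = 0
Solving this homogeneous linear system for the smallest-integer solution (first nonzero entry positive) gives (1, 1, -4, -1).

(1, 1, -4, -1)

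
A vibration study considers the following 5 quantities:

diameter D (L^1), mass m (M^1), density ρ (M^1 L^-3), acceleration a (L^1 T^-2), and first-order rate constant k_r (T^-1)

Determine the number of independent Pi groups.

2

There are 5 variables and 3 base dimensions (M, L, T).
The dimension matrix has rank 3.
Independent dimensionless groups: 5 − 3 = 2.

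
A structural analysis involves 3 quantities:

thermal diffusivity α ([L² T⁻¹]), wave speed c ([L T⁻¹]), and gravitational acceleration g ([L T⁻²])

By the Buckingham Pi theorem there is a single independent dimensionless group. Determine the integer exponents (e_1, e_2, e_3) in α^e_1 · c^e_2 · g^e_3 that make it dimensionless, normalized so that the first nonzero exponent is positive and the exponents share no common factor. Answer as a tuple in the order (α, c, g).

(1, -3, 1)

L: e_1·(2) + e_2·(1) + e_3·(1) = 0
T: e_1·(-1) + e_2·(-1) + e_3·(-2) = 0
Solving this homogeneous linear system for the smallest-integer solution (first nonzero entry positive) gives (1, -3, 1).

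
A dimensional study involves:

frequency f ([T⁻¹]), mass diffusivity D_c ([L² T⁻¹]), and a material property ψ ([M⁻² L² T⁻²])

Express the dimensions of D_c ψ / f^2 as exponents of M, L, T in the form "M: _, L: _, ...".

Collect each base-dimension exponent across the product:
  M: −2·(0) + (0) + (-2) = -2
  L: −2·(0) + (2) + (2) = 4
  T: −2·(-1) + (-1) + (-2) = -1
So the dimensions are [M⁻² L⁴ T⁻¹].

M: -2, L: 4, T: -1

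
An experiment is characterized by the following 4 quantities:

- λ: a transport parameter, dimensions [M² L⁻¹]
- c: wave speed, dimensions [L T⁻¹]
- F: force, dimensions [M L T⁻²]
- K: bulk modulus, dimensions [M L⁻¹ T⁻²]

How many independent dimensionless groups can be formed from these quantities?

There are 4 variables and 3 base dimensions (M, L, T).
The dimension matrix has rank 3.
Independent dimensionless groups: 4 − 3 = 1.

1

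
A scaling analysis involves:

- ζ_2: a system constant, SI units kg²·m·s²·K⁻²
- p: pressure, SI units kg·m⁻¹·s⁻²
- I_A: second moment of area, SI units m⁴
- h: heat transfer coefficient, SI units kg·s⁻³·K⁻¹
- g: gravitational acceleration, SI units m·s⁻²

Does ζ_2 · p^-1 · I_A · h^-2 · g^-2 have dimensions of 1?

no

Sum the exponent of each base dimension across the product:
  M: [ζ_2]_M − [p]_M + [I_A]_M − 2·[h]_M − 2·[g]_M = (2) − (1) + (0) − 2·(1) − 2·(0) = -1
  L: [ζ_2]_L − [p]_L + [I_A]_L − 2·[h]_L − 2·[g]_L = (1) − (-1) + (4) − 2·(0) − 2·(1) = 4
  T: [ζ_2]_T − [p]_T + [I_A]_T − 2·[h]_T − 2·[g]_T = (2) − (-2) + (0) − 2·(-3) − 2·(-2) = 14
  Θ: [ζ_2]_Θ − [p]_Θ + [I_A]_Θ − 2·[h]_Θ − 2·[g]_Θ = (-2) − (0) + (0) − 2·(-1) − 2·(0) = 0
Net dimensions [M⁻¹ L⁴ T¹⁴] ≠ [1] — not dimensionless.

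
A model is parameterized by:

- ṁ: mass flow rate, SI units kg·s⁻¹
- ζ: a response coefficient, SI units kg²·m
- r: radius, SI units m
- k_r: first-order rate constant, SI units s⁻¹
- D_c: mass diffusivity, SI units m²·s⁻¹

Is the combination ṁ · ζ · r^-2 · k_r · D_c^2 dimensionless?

Sum the exponent of each base dimension across the product:
  M: [ṁ]_M + [ζ]_M − 2·[r]_M + [k_r]_M + 2·[D_c]_M = (1) + (2) − 2·(0) + (0) + 2·(0) = 3
  L: [ṁ]_L + [ζ]_L − 2·[r]_L + [k_r]_L + 2·[D_c]_L = (0) + (1) − 2·(1) + (0) + 2·(2) = 3
  T: [ṁ]_T + [ζ]_T − 2·[r]_T + [k_r]_T + 2·[D_c]_T = (-1) + (0) − 2·(0) + (-1) + 2·(-1) = -4
Net dimensions [M³ L³ T⁻⁴] ≠ [1] — not dimensionless.

no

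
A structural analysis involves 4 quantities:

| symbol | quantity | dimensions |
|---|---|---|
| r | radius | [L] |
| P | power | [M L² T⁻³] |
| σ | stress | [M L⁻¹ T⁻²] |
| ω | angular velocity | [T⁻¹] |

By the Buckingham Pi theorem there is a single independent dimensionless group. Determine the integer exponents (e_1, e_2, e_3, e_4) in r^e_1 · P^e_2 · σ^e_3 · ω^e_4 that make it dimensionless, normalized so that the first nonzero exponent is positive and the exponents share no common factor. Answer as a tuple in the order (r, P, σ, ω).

M: e_1·(0) + e_2·(1) + e_3·(1) + e_4·(0) = 0
L: e_1·(1) + e_2·(2) + e_3·(-1) + e_4·(0) = 0
T: e_1·(0) + e_2·(-3) + e_3·(-2) + e_4·(-1) = 0
Solving this homogeneous linear system for the smallest-integer solution (first nonzero entry positive) gives (3, -1, 1, 1).

(3, -1, 1, 1)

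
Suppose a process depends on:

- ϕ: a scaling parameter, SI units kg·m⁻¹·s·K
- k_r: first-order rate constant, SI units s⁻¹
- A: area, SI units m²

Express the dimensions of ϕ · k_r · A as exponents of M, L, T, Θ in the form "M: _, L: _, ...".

Collect each base-dimension exponent across the product:
  M: (1) + (0) + (0) = 1
  L: (-1) + (0) + (2) = 1
  T: (1) + (-1) + (0) = 0
  Θ: (1) + (0) + (0) = 1
So the dimensions are [M L Θ].

M: 1, L: 1, T: 0, Θ: 1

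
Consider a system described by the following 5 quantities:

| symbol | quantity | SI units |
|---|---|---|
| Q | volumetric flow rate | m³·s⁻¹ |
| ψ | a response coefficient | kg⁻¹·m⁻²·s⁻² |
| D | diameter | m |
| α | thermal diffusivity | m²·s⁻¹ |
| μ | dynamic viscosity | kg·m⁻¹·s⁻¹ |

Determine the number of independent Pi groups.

There are 5 variables and 3 base dimensions (M, L, T).
The dimension matrix has rank 3.
Independent dimensionless groups: 5 − 3 = 2.

2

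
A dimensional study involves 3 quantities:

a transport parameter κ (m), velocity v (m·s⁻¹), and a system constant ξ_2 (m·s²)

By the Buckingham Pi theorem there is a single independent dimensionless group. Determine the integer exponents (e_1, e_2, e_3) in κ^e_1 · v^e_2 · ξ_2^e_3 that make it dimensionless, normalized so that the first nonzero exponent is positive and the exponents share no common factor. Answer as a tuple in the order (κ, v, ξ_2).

L: e_1·(1) + e_2·(1) + e_3·(1) = 0
T: e_1·(0) + e_2·(-1) + e_3·(2) = 0
Solving this homogeneous linear system for the smallest-integer solution (first nonzero entry positive) gives (3, -2, -1).

(3, -2, -1)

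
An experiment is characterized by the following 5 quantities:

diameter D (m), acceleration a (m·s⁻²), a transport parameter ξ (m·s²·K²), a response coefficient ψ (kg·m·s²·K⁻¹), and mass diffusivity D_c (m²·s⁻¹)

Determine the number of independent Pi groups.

1

There are 5 variables and 4 base dimensions (M, L, T, Θ).
The dimension matrix has rank 4.
Independent dimensionless groups: 5 − 4 = 1.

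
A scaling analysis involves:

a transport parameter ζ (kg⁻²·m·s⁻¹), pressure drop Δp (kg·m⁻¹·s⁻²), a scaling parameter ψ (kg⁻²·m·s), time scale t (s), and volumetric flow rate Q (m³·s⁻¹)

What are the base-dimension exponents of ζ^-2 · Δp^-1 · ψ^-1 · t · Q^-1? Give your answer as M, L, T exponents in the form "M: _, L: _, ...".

Collect each base-dimension exponent across the product:
  M: −2·(-2) − (1) − (-2) + (0) − (0) = 5
  L: −2·(1) − (-1) − (1) + (0) − (3) = -5
  T: −2·(-1) − (-2) − (1) + (1) − (-1) = 5
So the dimensions are [M⁵ L⁻⁵ T⁵].

M: 5, L: -5, T: 5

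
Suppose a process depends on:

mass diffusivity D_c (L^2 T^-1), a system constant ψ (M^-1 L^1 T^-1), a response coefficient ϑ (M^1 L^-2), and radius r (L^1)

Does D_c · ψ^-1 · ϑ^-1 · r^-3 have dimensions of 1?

Sum the exponent of each base dimension across the product:
  M: [D_c]_M − [ψ]_M − [ϑ]_M − 3·[r]_M = (0) − (-1) − (1) − 3·(0) = 0
  L: [D_c]_L − [ψ]_L − [ϑ]_L − 3·[r]_L = (2) − (1) − (-2) − 3·(1) = 0
  T: [D_c]_T − [ψ]_T − [ϑ]_T − 3·[r]_T = (-1) − (-1) − (0) − 3·(0) = 0
All base exponents vanish — dimensionless.

yes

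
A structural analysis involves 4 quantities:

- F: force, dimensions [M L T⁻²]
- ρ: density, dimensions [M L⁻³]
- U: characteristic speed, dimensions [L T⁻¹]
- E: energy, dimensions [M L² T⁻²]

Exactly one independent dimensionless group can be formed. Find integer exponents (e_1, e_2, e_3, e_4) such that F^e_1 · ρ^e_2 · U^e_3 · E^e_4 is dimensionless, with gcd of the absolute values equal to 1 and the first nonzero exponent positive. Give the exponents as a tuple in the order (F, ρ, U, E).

(3, -1, -2, -2)

M: e_1·(1) + e_2·(1) + e_3·(0) + e_4·(1) = 0
L: e_1·(1) + e_2·(-3) + e_3·(1) + e_4·(2) = 0
T: e_1·(-2) + e_2·(0) + e_3·(-1) + e_4·(-2) = 0
Solving this homogeneous linear system for the smallest-integer solution (first nonzero entry positive) gives (3, -1, -2, -2).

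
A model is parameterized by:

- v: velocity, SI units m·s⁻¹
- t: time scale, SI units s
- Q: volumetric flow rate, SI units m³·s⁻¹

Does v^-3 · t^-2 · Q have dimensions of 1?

Sum the exponent of each base dimension across the product:
  M: −3·[v]_M − 2·[t]_M + [Q]_M = −3·(0) − 2·(0) + (0) = 0
  L: −3·[v]_L − 2·[t]_L + [Q]_L = −3·(1) − 2·(0) + (3) = 0
  T: −3·[v]_T − 2·[t]_T + [Q]_T = −3·(-1) − 2·(1) + (-1) = 0
  I: −3·[v]_I − 2·[t]_I + [Q]_I = −3·(0) − 2·(0) + (0) = 0
All base exponents vanish — dimensionless.

yes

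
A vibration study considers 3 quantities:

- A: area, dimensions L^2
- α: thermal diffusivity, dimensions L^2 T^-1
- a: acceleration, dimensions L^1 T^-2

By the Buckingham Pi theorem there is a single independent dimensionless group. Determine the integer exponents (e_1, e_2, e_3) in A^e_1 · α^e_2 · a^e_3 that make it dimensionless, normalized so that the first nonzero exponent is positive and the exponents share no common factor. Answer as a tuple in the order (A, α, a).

(3, -4, 2)

L: e_1·(2) + e_2·(2) + e_3·(1) = 0
T: e_1·(0) + e_2·(-1) + e_3·(-2) = 0
Solving this homogeneous linear system for the smallest-integer solution (first nonzero entry positive) gives (3, -4, 2).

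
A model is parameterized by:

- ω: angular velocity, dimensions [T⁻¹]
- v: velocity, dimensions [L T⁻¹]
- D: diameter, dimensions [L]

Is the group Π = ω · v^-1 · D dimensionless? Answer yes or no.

Sum the exponent of each base dimension across the product:
  L: [ω]_L − [v]_L + [D]_L = (0) − (1) + (1) = 0
  T: [ω]_T − [v]_T + [D]_T = (-1) − (-1) + (0) = 0
All base exponents vanish — dimensionless.

yes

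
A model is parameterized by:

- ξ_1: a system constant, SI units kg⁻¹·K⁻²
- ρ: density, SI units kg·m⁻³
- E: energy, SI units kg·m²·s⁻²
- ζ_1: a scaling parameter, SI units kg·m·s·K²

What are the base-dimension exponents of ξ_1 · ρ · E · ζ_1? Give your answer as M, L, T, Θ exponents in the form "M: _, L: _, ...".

Collect each base-dimension exponent across the product:
  M: (-1) + (1) + (1) + (1) = 2
  L: (0) + (-3) + (2) + (1) = 0
  T: (0) + (0) + (-2) + (1) = -1
  Θ: (-2) + (0) + (0) + (2) = 0
So the dimensions are [M² T⁻¹].

M: 2, L: 0, T: -1, Θ: 0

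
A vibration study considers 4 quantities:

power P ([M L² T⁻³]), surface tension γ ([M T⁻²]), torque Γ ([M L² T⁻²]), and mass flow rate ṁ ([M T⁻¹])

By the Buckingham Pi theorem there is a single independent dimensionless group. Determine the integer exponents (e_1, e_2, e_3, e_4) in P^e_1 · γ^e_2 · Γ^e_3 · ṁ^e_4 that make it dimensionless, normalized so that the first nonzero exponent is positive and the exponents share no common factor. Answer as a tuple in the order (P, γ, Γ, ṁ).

(1, -1, -1, 1)

M: e_1·(1) + e_2·(1) + e_3·(1) + e_4·(1) = 0
L: e_1·(2) + e_2·(0) + e_3·(2) + e_4·(0) = 0
T: e_1·(-3) + e_2·(-2) + e_3·(-2) + e_4·(-1) = 0
Solving this homogeneous linear system for the smallest-integer solution (first nonzero entry positive) gives (1, -1, -1, 1).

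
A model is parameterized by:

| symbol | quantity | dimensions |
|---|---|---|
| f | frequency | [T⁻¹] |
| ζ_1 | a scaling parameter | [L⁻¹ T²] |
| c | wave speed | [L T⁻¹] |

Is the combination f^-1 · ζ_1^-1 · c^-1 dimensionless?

Sum the exponent of each base dimension across the product:
  M: −[f]_M − [ζ_1]_M − [c]_M = −(0) − (0) − (0) = 0
  L: −[f]_L − [ζ_1]_L − [c]_L = −(0) − (-1) − (1) = 0
  T: −[f]_T − [ζ_1]_T − [c]_T = −(-1) − (2) − (-1) = 0
All base exponents vanish — dimensionless.

yes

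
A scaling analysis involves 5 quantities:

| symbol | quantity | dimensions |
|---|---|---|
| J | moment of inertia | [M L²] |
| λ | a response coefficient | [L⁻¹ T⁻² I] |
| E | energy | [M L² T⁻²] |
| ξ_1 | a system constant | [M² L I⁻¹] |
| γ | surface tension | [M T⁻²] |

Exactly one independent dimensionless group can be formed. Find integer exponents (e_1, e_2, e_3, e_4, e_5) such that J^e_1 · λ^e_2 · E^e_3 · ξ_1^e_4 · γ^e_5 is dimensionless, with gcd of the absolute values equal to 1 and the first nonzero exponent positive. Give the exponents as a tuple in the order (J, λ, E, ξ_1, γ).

M: e_1·(1) + e_2·(0) + e_3·(1) + e_4·(2) + e_5·(1) = 0
L: e_1·(2) + e_2·(-1) + e_3·(2) + e_4·(1) + e_5·(0) = 0
T: e_1·(0) + e_2·(-2) + e_3·(-2) + e_4·(0) + e_5·(-2) = 0
I: e_1·(0) + e_2·(1) + e_3·(0) + e_4·(-1) + e_5·(0) = 0
Solving this homogeneous linear system for the smallest-integer solution (first nonzero entry positive) gives (1, -1, -1, -1, 2).

(1, -1, -1, -1, 2)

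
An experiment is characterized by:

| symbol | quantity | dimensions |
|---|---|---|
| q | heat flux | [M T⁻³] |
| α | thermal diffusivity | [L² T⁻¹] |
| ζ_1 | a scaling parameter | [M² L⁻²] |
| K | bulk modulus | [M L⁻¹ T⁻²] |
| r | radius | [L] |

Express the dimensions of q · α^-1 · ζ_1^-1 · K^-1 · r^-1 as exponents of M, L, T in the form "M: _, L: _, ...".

M: -2, L: 0, T: 0

Collect each base-dimension exponent across the product:
  M: (1) − (0) − (2) − (1) − (0) = -2
  L: (0) − (2) − (-2) − (-1) − (1) = 0
  T: (-3) − (-1) − (0) − (-2) − (0) = 0
So the dimensions are [M⁻²].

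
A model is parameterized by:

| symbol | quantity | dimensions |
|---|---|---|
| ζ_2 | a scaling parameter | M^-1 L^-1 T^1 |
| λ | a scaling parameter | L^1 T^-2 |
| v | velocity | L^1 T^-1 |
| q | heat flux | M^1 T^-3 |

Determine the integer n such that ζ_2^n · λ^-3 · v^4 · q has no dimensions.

1

Balance the M exponent: (-1)·n from ζ_2, plus −3·(0) + 4·(0) + (1) = 1 from the rest, must sum to zero.
−n + 1 = 0, so n = 1.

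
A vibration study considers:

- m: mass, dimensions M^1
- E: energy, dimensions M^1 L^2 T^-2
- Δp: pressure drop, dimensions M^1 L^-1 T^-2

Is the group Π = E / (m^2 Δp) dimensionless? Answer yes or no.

Sum the exponent of each base dimension across the product:
  M: −2·[m]_M + [E]_M − [Δp]_M = −2·(1) + (1) − (1) = -2
  L: −2·[m]_L + [E]_L − [Δp]_L = −2·(0) + (2) − (-1) = 3
  T: −2·[m]_T + [E]_T − [Δp]_T = −2·(0) + (-2) − (-2) = 0
Net dimensions [M⁻² L³] ≠ [1] — not dimensionless.

no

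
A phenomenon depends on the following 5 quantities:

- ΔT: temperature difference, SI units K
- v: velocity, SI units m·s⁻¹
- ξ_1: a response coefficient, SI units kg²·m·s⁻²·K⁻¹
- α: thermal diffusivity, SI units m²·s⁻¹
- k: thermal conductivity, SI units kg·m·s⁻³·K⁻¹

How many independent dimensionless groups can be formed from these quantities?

1

There are 5 variables and 4 base dimensions (M, L, T, Θ).
The dimension matrix has rank 4.
Independent dimensionless groups: 5 − 4 = 1.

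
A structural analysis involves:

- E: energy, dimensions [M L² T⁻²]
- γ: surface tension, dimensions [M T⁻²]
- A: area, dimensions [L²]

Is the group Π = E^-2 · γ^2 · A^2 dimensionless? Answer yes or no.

Sum the exponent of each base dimension across the product:
  M: −2·[E]_M + 2·[γ]_M + 2·[A]_M = −2·(1) + 2·(1) + 2·(0) = 0
  L: −2·[E]_L + 2·[γ]_L + 2·[A]_L = −2·(2) + 2·(0) + 2·(2) = 0
  T: −2·[E]_T + 2·[γ]_T + 2·[A]_T = −2·(-2) + 2·(-2) + 2·(0) = 0
All base exponents vanish — dimensionless.

yes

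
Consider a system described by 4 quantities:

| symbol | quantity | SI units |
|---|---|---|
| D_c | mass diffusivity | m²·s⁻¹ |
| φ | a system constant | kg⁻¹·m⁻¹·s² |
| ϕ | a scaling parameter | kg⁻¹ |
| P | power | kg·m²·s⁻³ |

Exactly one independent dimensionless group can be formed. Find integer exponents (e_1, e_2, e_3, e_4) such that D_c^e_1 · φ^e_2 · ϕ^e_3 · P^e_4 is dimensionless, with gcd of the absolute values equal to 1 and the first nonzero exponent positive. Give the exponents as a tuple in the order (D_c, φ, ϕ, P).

M: e_1·(0) + e_2·(-1) + e_3·(-1) + e_4·(1) = 0
L: e_1·(2) + e_2·(-1) + e_3·(0) + e_4·(2) = 0
T: e_1·(-1) + e_2·(2) + e_3·(0) + e_4·(-3) = 0
Solving this homogeneous linear system for the smallest-integer solution (first nonzero entry positive) gives (1, -4, 1, -3).

(1, -4, 1, -3)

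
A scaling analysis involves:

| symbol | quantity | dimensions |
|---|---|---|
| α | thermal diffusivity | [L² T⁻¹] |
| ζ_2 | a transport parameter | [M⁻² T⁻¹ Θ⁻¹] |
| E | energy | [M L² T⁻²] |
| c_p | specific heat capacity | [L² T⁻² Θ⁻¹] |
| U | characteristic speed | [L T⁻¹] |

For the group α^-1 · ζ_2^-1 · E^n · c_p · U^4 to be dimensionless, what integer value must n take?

-2

Balance the M exponent: (1)·n from E, plus −(0) − (-2) + (0) + 4·(0) = 2 from the rest, must sum to zero.
n + 2 = 0, so n = -2.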